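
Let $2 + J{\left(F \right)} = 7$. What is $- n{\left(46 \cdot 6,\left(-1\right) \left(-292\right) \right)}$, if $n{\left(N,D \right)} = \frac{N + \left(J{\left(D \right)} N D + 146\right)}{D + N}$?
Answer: $- \frac{201691}{284} \approx -710.18$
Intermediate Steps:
$J{\left(F \right)} = 5$ ($J{\left(F \right)} = -2 + 7 = 5$)
$n{\left(N,D \right)} = \frac{146 + N + 5 D N}{D + N}$ ($n{\left(N,D \right)} = \frac{N + \left(5 N D + 146\right)}{D + N} = \frac{N + \left(5 D N + 146\right)}{D + N} = \frac{N + \left(146 + 5 D N\right)}{D + N} = \frac{146 + N + 5 D N}{D + N}$)
$- n{\left(46 \cdot 6,\left(-1\right) \left(-292\right) \right)} = - \frac{146 + 46 \cdot 6 + 5 \left(\left(-1\right) \left(-292\right)\right) 46 \cdot 6}{\left(-1\right) \left(-292\right) + 46 \cdot 6} = - \frac{146 + 276 + 5 \cdot 292 \cdot 276}{292 + 276} = - \frac{146 + 276 + 402960}{568} = - \frac{403382}{568} = \left(-1\right) \frac{201691}{284} = - \frac{201691}{284}$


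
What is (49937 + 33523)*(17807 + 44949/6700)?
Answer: 498055265877/335 ≈ 1.4867e+9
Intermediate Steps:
(49937 + 33523)*(17807 + 44949/6700) = 83460*(17807 + 44949*(1/6700)) = 83460*(17807 + 44949/6700) = 83460*(119351849/6700) = 498055265877/335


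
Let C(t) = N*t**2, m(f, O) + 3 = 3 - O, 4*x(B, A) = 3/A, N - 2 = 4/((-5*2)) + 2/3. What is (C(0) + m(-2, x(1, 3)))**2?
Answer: 1/16 ≈ 0.062500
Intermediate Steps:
N = 34/15 (N = 2 + (4/((-5*2)) + 2/3) = 2 + (4/(-10) + 2*(1/3)) = 2 + (4*(-1/10) + 2/3) = 2 + (-2/5 + 2/3) = 2 + 4/15 = 34/15 ≈ 2.2667)
x(B, A) = 3/(4*A) (x(B, A) = (3/A)/4 = 3/(4*A))
m(f, O) = -O (m(f, O) = -3 + (3 - O) = -O)
C(t) = 34*t**2/15
(C(0) + m(-2, x(1, 3)))**2 = ((34/15)*0**2 - 3/(4*3))**2 = ((34/15)*0 - 3/(4*3))**2 = (0 - 1*1/4)**2 = (0 - 1/4)**2 = (-1/4)**2 = 1/16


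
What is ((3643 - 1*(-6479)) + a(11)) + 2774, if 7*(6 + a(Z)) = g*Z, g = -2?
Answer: 90208/7 ≈ 12887.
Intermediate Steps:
a(Z) = -6 - 2*Z/7 (a(Z) = -6 + (-2*Z)/7 = -6 - 2*Z/7)
((3643 - 1*(-6479)) + a(11)) + 2774 = ((3643 - 1*(-6479)) + (-6 - 2/7*11)) + 2774 = ((3643 + 6479) + (-6 - 22/7)) + 2774 = (10122 - 64/7) + 2774 = 70790/7 + 2774 = 90208/7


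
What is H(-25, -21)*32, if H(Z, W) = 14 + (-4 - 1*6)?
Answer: 128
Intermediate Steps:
H(Z, W) = 4 (H(Z, W) = 14 + (-4 - 6) = 14 - 10 = 4)
H(-25, -21)*32 = 4*32 = 128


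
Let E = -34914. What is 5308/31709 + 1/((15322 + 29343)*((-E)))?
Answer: 8277474695189/49448086681290 ≈ 0.16740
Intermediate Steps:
5308/31709 + 1/((15322 + 29343)*((-E))) = 5308/31709 + 1/((15322 + 29343)*((-1*(-34914)))) = 5308*(1/31709) + 1/(44665*34914) = 5308/31709 + (1/44665)*(1/34914) = 5308/31709 + 1/1559433810 = 8277474695189/49448086681290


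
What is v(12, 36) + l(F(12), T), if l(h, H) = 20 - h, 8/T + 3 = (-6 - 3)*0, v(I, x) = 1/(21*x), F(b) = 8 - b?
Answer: 18145/756 ≈ 24.001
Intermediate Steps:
v(I, x) = 1/(21*x)
T = -8/3 (T = 8/(-3 + (-6 - 3)*0) = 8/(-3 - 9*0) = 8/(-3 + 0) = 8/(-3) = 8*(-⅓) = -8/3 ≈ -2.6667)
v(12, 36) + l(F(12), T) = (1/21)/36 + (20 - (8 - 1*12)) = (1/21)*(1/36) + (20 - (8 - 12)) = 1/756 + (20 - 1*(-4)) = 1/756 + (20 + 4) = 1/756 + 24 = 18145/756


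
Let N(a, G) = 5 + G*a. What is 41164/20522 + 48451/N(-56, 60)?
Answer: -428103101/34425655 ≈ -12.436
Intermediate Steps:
41164/20522 + 48451/N(-56, 60) = 41164/20522 + 48451/(5 + 60*(-56)) = 41164*(1/20522) + 48451/(5 - 3360) = 20582/10261 + 48451/(-3355) = 20582/10261 + 48451*(-1/3355) = 20582/10261 - 48451/3355 = -428103101/34425655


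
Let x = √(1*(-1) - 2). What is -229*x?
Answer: -229*I*√3 ≈ -396.64*I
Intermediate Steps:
x = I*√3 (x = √(-1 - 2) = √(-3) = I*√3 ≈ 1.732*I)
-229*x = -229*I*√3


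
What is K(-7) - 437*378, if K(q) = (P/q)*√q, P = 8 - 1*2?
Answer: -165186 - 6*I*√7/7 ≈ -1.6519e+5 - 2.2678*I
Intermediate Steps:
P = 6 (P = 8 - 2 = 6)
K(q) = 6/√q (K(q) = (6/q)*√q = 6/√q)
K(-7) - 437*378 = 6/√(-7) - 437*378 = 6*(-I*√7/7) - 165186 = -6*I*√7/7 - 165186 = -165186 - 6*I*√7/7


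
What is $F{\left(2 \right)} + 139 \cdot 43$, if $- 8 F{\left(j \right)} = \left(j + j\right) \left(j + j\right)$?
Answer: $5975$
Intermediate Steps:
$F{\left(j \right)} = - \frac{j^{2}}{2}$ ($F{\left(j \right)} = - \frac{\left(j + j\right) \left(j + j\right)}{8} = - \frac{2 j 2 j}{8} = - \frac{4 j^{2}}{8} = - \frac{j^{2}}{2}$)
$F{\left(2 \right)} + 139 \cdot 43 = - \frac{2^{2}}{2} + 139 \cdot 43 = \left(- \frac{1}{2}\right) 4 + 5977 = -2 + 5977 = 5975$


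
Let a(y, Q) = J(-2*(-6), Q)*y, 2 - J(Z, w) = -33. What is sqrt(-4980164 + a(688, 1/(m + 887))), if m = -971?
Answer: 6*I*sqrt(137669) ≈ 2226.2*I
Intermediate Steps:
J(Z, w) = 35 (J(Z, w) = 2 - 1*(-33) = 2 + 33 = 35)
a(y, Q) = 35*y
sqrt(-4980164 + a(688, 1/(m + 887))) = sqrt(-4980164 + 35*688) = sqrt(-4980164 + 24080) = sqrt(-4956084) = 6*I*sqrt(137669)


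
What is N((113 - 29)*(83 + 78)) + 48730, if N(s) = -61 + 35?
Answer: 48704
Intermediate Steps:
N(s) = -26
N((113 - 29)*(83 + 78)) + 48730 = -26 + 48730 = 48704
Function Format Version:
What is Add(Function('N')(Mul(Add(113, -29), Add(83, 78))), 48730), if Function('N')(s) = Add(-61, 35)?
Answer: 48704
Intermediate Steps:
Function('N')(s) = -26
Add(Function('N')(Mul(Add(113, -29), Add(83, 78))), 48730) = Add(-26, 48730) = 48704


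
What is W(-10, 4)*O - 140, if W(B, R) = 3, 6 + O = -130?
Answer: -548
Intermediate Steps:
O = -136 (O = -6 - 130 = -136)
W(-10, 4)*O - 140 = 3*(-136) - 140 = -408 - 140 = -548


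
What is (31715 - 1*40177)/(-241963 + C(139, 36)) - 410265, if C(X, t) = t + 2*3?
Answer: -99251710603/241921 ≈ -4.1027e+5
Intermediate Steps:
C(X, t) = 6 + t (C(X, t) = t + 6 = 6 + t)
(31715 - 1*40177)/(-241963 + C(139, 36)) - 410265 = (31715 - 1*40177)/(-241963 + (6 + 36)) - 410265 = (31715 - 40177)/(-241963 + 42) - 410265 = -8462/(-241921) - 410265 = -8462*(-1/241921) - 410265 = 8462/241921 - 410265 = -99251710603/241921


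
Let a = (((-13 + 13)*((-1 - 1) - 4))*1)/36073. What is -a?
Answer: 0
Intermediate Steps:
a = 0 (a = ((0*(-2 - 4))*1)*(1/36073) = ((0*(-6))*1)*(1/36073) = (0*1)*(1/36073) = 0*(1/36073) = 0)
-a = -1*0 = 0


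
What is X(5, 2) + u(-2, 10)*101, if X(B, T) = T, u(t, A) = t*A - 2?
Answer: -2220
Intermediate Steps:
u(t, A) = -2 + A*t (u(t, A) = A*t - 2 = -2 + A*t)
X(5, 2) + u(-2, 10)*101 = 2 + (-2 + 10*(-2))*101 = 2 + (-2 - 20)*101 = 2 - 22*101 = 2 - 2222 = -2220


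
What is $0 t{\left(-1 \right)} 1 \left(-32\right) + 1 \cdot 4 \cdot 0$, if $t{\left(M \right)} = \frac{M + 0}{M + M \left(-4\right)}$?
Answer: $0$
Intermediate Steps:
$t{\left(M \right)} = - \frac{1}{3}$ ($t{\left(M \right)} = \frac{M}{M - 4 M} = \frac{M}{\left(-3\right) M} = M \left(- \frac{1}{3 M}\right) = - \frac{1}{3}$)
$0 t{\left(-1 \right)} 1 \left(-32\right) + 1 \cdot 4 \cdot 0 = 0 \left(- \frac{1}{3}\right) 1 \left(-32\right) + 1 \cdot 4 \cdot 0 = 0 \cdot 1 \left(-32\right) + 4 \cdot 0 = 0 \left(-32\right) + 0 = 0 + 0 = 0$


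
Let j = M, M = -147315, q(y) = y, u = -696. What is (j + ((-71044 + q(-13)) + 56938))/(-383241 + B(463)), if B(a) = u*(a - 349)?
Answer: 161434/462585 ≈ 0.34898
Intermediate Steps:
B(a) = 242904 - 696*a (B(a) = -696*(a - 349) = -696*(-349 + a) = 242904 - 696*a)
j = -147315
(j + ((-71044 + q(-13)) + 56938))/(-383241 + B(463)) = (-147315 + ((-71044 - 13) + 56938))/(-383241 + (242904 - 696*463)) = (-147315 + (-71057 + 56938))/(-383241 + (242904 - 322248)) = (-147315 - 14119)/(-383241 - 79344) = -161434/(-462585) = -161434*(-1/462585) = 161434/462585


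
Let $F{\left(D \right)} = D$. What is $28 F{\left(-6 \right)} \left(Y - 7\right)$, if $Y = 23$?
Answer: $-2688$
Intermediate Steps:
$28 F{\left(-6 \right)} \left(Y - 7\right) = 28 \left(-6\right) \left(23 - 7\right) = \left(-168\right) 16 = -2688$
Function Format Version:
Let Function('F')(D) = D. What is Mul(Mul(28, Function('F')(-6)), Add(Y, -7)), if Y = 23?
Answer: -2688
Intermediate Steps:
Mul(Mul(28, Function('F')(-6)), Add(Y, -7)) = Mul(Mul(28, -6), Add(23, -7)) = Mul(-168, 16) = -2688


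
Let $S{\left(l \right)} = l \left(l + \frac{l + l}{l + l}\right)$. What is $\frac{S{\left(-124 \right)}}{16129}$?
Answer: $\frac{15252}{16129} \approx 0.94563$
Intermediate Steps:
$S{\left(l \right)} = l \left(1 + l\right)$ ($S{\left(l \right)} = l \left(l + \frac{2 l}{2 l}\right) = l \left(l + 2 l \frac{1}{2 l}\right) = l \left(l + 1\right) = l \left(1 + l\right)$)
$\frac{S{\left(-124 \right)}}{16129} = \frac{\left(-124\right) \left(1 - 124\right)}{16129} = \left(-124\right) \left(-123\right) \frac{1}{16129} = 15252 \cdot \frac{1}{16129} = \frac{15252}{16129}$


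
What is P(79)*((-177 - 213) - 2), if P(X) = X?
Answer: -30968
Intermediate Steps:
P(79)*((-177 - 213) - 2) = 79*((-177 - 213) - 2) = 79*(-390 - 2) = 79*(-392) = -30968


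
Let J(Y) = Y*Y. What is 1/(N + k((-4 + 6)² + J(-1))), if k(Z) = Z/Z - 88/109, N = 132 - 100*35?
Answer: -109/367091 ≈ -0.00029693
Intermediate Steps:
J(Y) = Y²
N = -3368 (N = 132 - 3500 = -3368)
k(Z) = 21/109 (k(Z) = 1 - 88*1/109 = 1 - 88/109 = 21/109)
1/(N + k((-4 + 6)² + J(-1))) = 1/(-3368 + 21/109) = 1/(-367091/109) = -109/367091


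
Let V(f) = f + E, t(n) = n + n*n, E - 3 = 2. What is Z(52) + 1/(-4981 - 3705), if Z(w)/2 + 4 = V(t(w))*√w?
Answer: -69489/8686 + 11044*√13 ≈ 39812.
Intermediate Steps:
E = 5 (E = 3 + 2 = 5)
t(n) = n + n²
V(f) = 5 + f (V(f) = f + 5 = 5 + f)
Z(w) = -8 + 2*√w*(5 + w*(1 + w)) (Z(w) = -8 + 2*((5 + w*(1 + w))*√w) = -8 + 2*(√w*(5 + w*(1 + w))) = -8 + 2*√w*(5 + w*(1 + w)))
Z(52) + 1/(-4981 - 3705) = (-8 + 2*√52*(5 + 52*(1 + 52))) + 1/(-4981 - 3705) = (-8 + 2*(2*√13)*(5 + 52*53)) + 1/(-8686) = (-8 + 2*(2*√13)*(5 + 2756)) - 1/8686 = (-8 + 2*(2*√13)*2761) - 1/8686 = (-8 + 11044*√13) - 1/8686 = -69489/8686 + 11044*√13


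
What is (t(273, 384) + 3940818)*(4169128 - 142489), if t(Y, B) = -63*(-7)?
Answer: 15870027198501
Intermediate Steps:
t(Y, B) = 441
(t(273, 384) + 3940818)*(4169128 - 142489) = (441 + 3940818)*(4169128 - 142489) = 3941259*4026639 = 15870027198501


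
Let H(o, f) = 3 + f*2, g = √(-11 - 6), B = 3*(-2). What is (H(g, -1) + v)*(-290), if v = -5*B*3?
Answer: -26390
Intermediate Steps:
B = -6
g = I*√17 (g = √(-17) = I*√17 ≈ 4.1231*I)
H(o, f) = 3 + 2*f
v = 90 (v = -5*(-6)*3 = 30*3 = 90)
(H(g, -1) + v)*(-290) = ((3 + 2*(-1)) + 90)*(-290) = ((3 - 2) + 90)*(-290) = (1 + 90)*(-290) = 91*(-290) = -26390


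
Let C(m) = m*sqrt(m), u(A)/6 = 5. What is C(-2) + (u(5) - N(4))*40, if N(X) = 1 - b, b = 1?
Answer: 1200 - 2*I*sqrt(2) ≈ 1200.0 - 2.8284*I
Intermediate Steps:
u(A) = 30 (u(A) = 6*5 = 30)
C(m) = m**(3/2)
N(X) = 0 (N(X) = 1 - 1*1 = 1 - 1 = 0)
C(-2) + (u(5) - N(4))*40 = (-2)**(3/2) + (30 - 1*0)*40 = -2*I*sqrt(2) + (30 + 0)*40 = -2*I*sqrt(2) + 30*40 = -2*I*sqrt(2) + 1200 = 1200 - 2*I*sqrt(2)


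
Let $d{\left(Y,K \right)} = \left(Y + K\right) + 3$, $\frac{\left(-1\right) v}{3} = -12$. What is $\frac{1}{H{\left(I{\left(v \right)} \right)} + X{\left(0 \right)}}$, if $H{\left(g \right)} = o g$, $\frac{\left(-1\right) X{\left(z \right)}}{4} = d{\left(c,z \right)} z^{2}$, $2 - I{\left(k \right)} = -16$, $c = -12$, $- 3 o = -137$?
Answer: $\frac{1}{822} \approx 0.0012165$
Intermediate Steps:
$o = \frac{137}{3}$ ($o = \left(- \frac{1}{3}\right) \left(-137\right) = \frac{137}{3} \approx 45.667$)
$v = 36$ ($v = \left(-3\right) \left(-12\right) = 36$)
$d{\left(Y,K \right)} = 3 + K + Y$ ($d{\left(Y,K \right)} = \left(K + Y\right) + 3 = 3 + K + Y$)
$I{\left(k \right)} = 18$ ($I{\left(k \right)} = 2 - -16 = 2 + 16 = 18$)
$X{\left(z \right)} = - 4 z^{2} \left(-9 + z\right)$ ($X{\left(z \right)} = - 4 \left(3 + z - 12\right) z^{2} = - 4 \left(-9 + z\right) z^{2} = - 4 z^{2} \left(-9 + z\right)$)
$H{\left(g \right)} = \frac{137 g}{3}$
$\frac{1}{H{\left(I{\left(v \right)} \right)} + X{\left(0 \right)}} = \frac{1}{\frac{137}{3} \cdot 18 + 4 \cdot 0^{2} \left(9 - 0\right)} = \frac{1}{822 + 4 \cdot 0 \left(9 + 0\right)} = \frac{1}{822 + 4 \cdot 0 \cdot 9} = \frac{1}{822 + 0} = \frac{1}{822}$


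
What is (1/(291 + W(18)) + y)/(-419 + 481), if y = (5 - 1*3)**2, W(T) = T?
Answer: 1237/19158 ≈ 0.064568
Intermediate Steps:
y = 4 (y = (5 - 3)**2 = 2**2 = 4)
(1/(291 + W(18)) + y)/(-419 + 481) = (1/(291 + 18) + 4)/(-419 + 481) = (1/309 + 4)/62 = (1/309 + 4)*(1/62) = (1237/309)*(1/62) = 1237/19158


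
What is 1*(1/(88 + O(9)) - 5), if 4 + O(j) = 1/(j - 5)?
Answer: -1681/337 ≈ -4.9881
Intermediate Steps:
O(j) = -4 + 1/(-5 + j) (O(j) = -4 + 1/(j - 5) = -4 + 1/(-5 + j))
1*(1/(88 + O(9)) - 5) = 1*(1/(88 + (21 - 4*9)/(-5 + 9)) - 5) = 1*(1/(88 + (21 - 36)/4) - 5) = 1*(1/(88 + (1/4)*(-15)) - 5) = 1*(1/(88 - 15/4) - 5) = 1*(1/(337/4) - 5) = 1*(4/337 - 5) = 1*(-1681/337) = -1681/337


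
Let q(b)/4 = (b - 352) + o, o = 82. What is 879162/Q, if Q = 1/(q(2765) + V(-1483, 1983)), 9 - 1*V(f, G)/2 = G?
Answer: 5303105184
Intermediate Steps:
V(f, G) = 18 - 2*G
q(b) = -1080 + 4*b (q(b) = 4*((b - 352) + 82) = 4*((-352 + b) + 82) = 4*(-270 + b) = -1080 + 4*b)
Q = 1/6032 (Q = 1/((-1080 + 4*2765) + (18 - 2*1983)) = 1/((-1080 + 11060) + (18 - 3966)) = 1/(9980 - 3948) = 1/6032 ≈ 0.00016578)
879162/Q = 879162/(1/6032) = 879162*6032 = 5303105184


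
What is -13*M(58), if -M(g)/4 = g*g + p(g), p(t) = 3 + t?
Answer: 178100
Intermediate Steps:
M(g) = -12 - 4*g - 4*g**2 (M(g) = -4*(g*g + (3 + g)) = -4*(g**2 + (3 + g)) = -4*(3 + g + g**2) = -12 - 4*g - 4*g**2)
-13*M(58) = -13*(-12 - 4*58 - 4*58**2) = -13*(-12 - 232 - 4*3364) = -13*(-12 - 232 - 13456) = -13*(-13700) = 178100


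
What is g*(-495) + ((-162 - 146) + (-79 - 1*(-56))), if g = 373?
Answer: -184966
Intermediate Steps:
g*(-495) + ((-162 - 146) + (-79 - 1*(-56))) = 373*(-495) + ((-162 - 146) + (-79 - 1*(-56))) = -184635 + (-308 + (-79 + 56)) = -184635 + (-308 - 23) = -184635 - 331 = -184966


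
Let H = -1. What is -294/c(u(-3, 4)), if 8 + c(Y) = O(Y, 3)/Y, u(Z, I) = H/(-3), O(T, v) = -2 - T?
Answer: 98/5 ≈ 19.600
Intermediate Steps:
u(Z, I) = ⅓ (u(Z, I) = -1/(-3) = -1*(-⅓) = ⅓)
c(Y) = -8 + (-2 - Y)/Y
-294/c(u(-3, 4)) = -294/(-9 - 2/⅓) = -294/(-9 - 2*3) = -294/(-9 - 6) = -294/(-15) = -294*(-1/15) = 98/5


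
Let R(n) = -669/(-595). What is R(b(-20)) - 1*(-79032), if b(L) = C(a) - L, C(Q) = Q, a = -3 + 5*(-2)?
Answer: 47024709/595 ≈ 79033.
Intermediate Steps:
a = -13 (a = -3 - 10 = -13)
b(L) = -13 - L
R(n) = 669/595 (R(n) = -669*(-1/595) = 669/595)
R(b(-20)) - 1*(-79032) = 669/595 - 1*(-79032) = 669/595 + 79032 = 47024709/595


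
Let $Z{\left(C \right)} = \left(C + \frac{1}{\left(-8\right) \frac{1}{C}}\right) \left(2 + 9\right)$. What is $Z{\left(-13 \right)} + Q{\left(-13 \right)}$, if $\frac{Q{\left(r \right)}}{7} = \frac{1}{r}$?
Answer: $- \frac{13069}{104} \approx -125.66$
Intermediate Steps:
$Q{\left(r \right)} = \frac{7}{r}$
$Z{\left(C \right)} = \frac{77 C}{8}$ ($Z{\left(C \right)} = \left(C - \frac{C}{8}\right) 11 = \frac{7 C}{8} \cdot 11 = \frac{77 C}{8}$)
$Z{\left(-13 \right)} + Q{\left(-13 \right)} = \frac{77}{8} \left(-13\right) + \frac{7}{-13} = - \frac{1001}{8} + 7 \left(- \frac{1}{13}\right) = - \frac{1001}{8} - \frac{7}{13} = - \frac{13069}{104}$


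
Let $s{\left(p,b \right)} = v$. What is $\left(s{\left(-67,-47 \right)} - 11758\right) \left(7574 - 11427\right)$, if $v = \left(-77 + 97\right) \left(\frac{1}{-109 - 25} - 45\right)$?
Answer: $\frac{3267713888}{67} \approx 4.8772 \cdot 10^{7}$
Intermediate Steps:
$v = - \frac{60310}{67}$ ($v = 20 \left(\frac{1}{-134} - 45\right) = 20 \left(- \frac{1}{134} - 45\right) = 20 \left(- \frac{6031}{134}\right) = - \frac{60310}{67} \approx -900.15$)
$s{\left(p,b \right)} = - \frac{60310}{67}$
$\left(s{\left(-67,-47 \right)} - 11758\right) \left(7574 - 11427\right) = \left(- \frac{60310}{67} - 11758\right) \left(7574 - 11427\right) = \left(- \frac{848096}{67}\right) \left(-3853\right) = \frac{3267713888}{67}$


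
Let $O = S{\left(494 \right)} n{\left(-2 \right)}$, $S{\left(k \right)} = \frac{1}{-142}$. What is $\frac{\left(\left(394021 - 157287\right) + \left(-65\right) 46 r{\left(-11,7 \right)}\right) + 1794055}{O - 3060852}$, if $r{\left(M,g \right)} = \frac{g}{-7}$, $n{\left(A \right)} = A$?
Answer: $- \frac{144398309}{217320491} \approx -0.66445$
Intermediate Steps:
$r{\left(M,g \right)} = - \frac{g}{7}$ ($r{\left(M,g \right)} = g \left(- \frac{1}{7}\right) = - \frac{g}{7}$)
$S{\left(k \right)} = - \frac{1}{142}$
$O = \frac{1}{71}$ ($O = \left(- \frac{1}{142}\right) \left(-2\right) = \frac{1}{71} \approx 0.014085$)
$\frac{\left(\left(394021 - 157287\right) + \left(-65\right) 46 r{\left(-11,7 \right)}\right) + 1794055}{O - 3060852} = \frac{\left(\left(394021 - 157287\right) + \left(-65\right) 46 \left(\left(- \frac{1}{7}\right) 7\right)\right) + 1794055}{\frac{1}{71} - 3060852} = \frac{\left(\left(394021 - 157287\right) - -2990\right) + 1794055}{- \frac{217320491}{71}} = \left(\left(236734 + 2990\right) + 1794055\right) \left(- \frac{71}{217320491}\right) = \left(239724 + 1794055\right) \left(- \frac{71}{217320491}\right) = 2033779 \left(- \frac{71}{217320491}\right) = - \frac{144398309}{217320491}$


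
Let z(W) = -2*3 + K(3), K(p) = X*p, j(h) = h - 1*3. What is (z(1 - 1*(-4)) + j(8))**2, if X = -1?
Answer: 16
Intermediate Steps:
j(h) = -3 + h (j(h) = h - 3 = -3 + h)
K(p) = -p
z(W) = -9 (z(W) = -2*3 - 1*3 = -6 - 3 = -9)
(z(1 - 1*(-4)) + j(8))**2 = (-9 + (-3 + 8))**2 = (-9 + 5)**2 = (-4)**2 = 16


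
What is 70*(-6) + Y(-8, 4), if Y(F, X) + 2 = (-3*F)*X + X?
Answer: -322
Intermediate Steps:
Y(F, X) = -2 + X - 3*F*X (Y(F, X) = -2 + ((-3*F)*X + X) = -2 + (-3*F*X + X) = -2 + (X - 3*F*X) = -2 + X - 3*F*X)
70*(-6) + Y(-8, 4) = 70*(-6) + (-2 + 4 - 3*(-8)*4) = -420 + (-2 + 4 + 96) = -420 + 98 = -322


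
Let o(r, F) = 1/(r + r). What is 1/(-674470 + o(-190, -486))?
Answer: -380/256298601 ≈ -1.4826e-6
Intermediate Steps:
o(r, F) = 1/(2*r)
1/(-674470 + o(-190, -486)) = 1/(-674470 + (½)/(-190)) = 1/(-674470 + (½)*(-1/190)) = 1/(-674470 - 1/380) = 1/(-256298601/380) = -380/256298601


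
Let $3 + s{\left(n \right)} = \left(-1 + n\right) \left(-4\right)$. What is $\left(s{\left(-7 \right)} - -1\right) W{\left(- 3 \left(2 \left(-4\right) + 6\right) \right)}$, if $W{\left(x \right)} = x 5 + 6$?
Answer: $1080$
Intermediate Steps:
$s{\left(n \right)} = 1 - 4 n$ ($s{\left(n \right)} = -3 + \left(-1 + n\right) \left(-4\right) = -3 - \left(-4 + 4 n\right) = 1 - 4 n$)
$W{\left(x \right)} = 6 + 5 x$ ($W{\left(x \right)} = 5 x + 6 = 6 + 5 x$)
$\left(s{\left(-7 \right)} - -1\right) W{\left(- 3 \left(2 \left(-4\right) + 6\right) \right)} = \left(\left(1 - -28\right) - -1\right) \left(6 + 5 \left(- 3 \left(2 \left(-4\right) + 6\right)\right)\right) = \left(\left(1 + 28\right) + \left(-72 + 73\right)\right) \left(6 + 5 \left(- 3 \left(-8 + 6\right)\right)\right) = \left(29 + 1\right) \left(6 + 5 \left(\left(-3\right) \left(-2\right)\right)\right) = 30 \left(6 + 5 \cdot 6\right) = 30 \left(6 + 30\right) = 30 \cdot 36 = 1080$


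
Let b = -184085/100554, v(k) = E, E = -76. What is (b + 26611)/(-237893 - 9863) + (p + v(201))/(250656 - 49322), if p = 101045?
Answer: 988362615272425/2507902557901608 ≈ 0.39410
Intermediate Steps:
v(k) = -76
b = -184085/100554 (b = -184085*1/100554 = -184085/100554 ≈ -1.8307)
(b + 26611)/(-237893 - 9863) + (p + v(201))/(250656 - 49322) = (-184085/100554 + 26611)/(-237893 - 9863) + (101045 - 76)/(250656 - 49322) = (2675658409/100554)/(-247756) + 100969/201334 = (2675658409/100554)*(-1/247756) + 100969*(1/201334) = -2675658409/24912856824 + 100969/201334 = 988362615272425/2507902557901608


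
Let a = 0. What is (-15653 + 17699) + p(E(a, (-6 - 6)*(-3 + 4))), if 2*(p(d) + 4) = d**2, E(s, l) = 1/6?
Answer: 147025/72 ≈ 2042.0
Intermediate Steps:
E(s, l) = 1/6 (E(s, l) = 1*(1/6) = 1/6)
p(d) = -4 + d**2/2
(-15653 + 17699) + p(E(a, (-6 - 6)*(-3 + 4))) = (-15653 + 17699) + (-4 + (1/6)**2/2) = 2046 + (-4 + (1/2)*(1/36)) = 2046 + (-4 + 1/72) = 2046 - 287/72 = 147025/72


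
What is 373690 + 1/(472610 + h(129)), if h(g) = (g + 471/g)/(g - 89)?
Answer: 37971337084685/101611863 ≈ 3.7369e+5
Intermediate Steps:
h(g) = (g + 471/g)/(-89 + g)
373690 + 1/(472610 + h(129)) = 373690 + 1/(472610 + (471 + 129²)/(129*(-89 + 129))) = 373690 + 1/(472610 + (1/129)*(471 + 16641)/40) = 373690 + 1/(472610 + (1/129)*(1/40)*17112) = 373690 + 1/(472610 + 713/215) = 373690 + 1/(101611863/215) = 373690 + 215/101611863 = 37971337084685/101611863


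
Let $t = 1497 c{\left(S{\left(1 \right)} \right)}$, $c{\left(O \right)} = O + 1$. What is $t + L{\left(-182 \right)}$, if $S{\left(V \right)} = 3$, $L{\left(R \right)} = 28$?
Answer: $6016$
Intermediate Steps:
$c{\left(O \right)} = 1 + O$
$t = 5988$ ($t = 1497 \left(1 + 3\right) = 1497 \cdot 4 = 5988$)
$t + L{\left(-182 \right)} = 5988 + 28 = 6016$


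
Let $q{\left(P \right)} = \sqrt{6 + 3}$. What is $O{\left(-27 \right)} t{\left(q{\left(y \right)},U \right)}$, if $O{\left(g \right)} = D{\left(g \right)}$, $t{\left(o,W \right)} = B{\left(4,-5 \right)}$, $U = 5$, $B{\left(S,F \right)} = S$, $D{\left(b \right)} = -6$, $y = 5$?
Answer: $-24$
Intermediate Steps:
$q{\left(P \right)} = 3$ ($q{\left(P \right)} = \sqrt{9} = 3$)
$t{\left(o,W \right)} = 4$
$O{\left(g \right)} = -6$
$O{\left(-27 \right)} t{\left(q{\left(y \right)},U \right)} = \left(-6\right) 4 = -24$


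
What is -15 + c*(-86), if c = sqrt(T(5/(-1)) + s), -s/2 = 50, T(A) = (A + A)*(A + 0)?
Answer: -15 - 430*I*sqrt(2) ≈ -15.0 - 608.11*I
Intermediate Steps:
T(A) = 2*A**2 (T(A) = (2*A)*A = 2*A**2)
s = -100 (s = -2*50 = -100)
c = 5*I*sqrt(2) (c = sqrt(2*(5/(-1))**2 - 100) = sqrt(2*(5*(-1))**2 - 100) = sqrt(2*(-5)**2 - 100) = sqrt(2*25 - 100) = sqrt(50 - 100) = sqrt(-50) = 5*I*sqrt(2) ≈ 7.0711*I)
-15 + c*(-86) = -15 + (5*I*sqrt(2))*(-86) = -15 - 430*I*sqrt(2)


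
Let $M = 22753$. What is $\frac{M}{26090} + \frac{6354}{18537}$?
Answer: $\frac{195849407}{161210110} \approx 1.2149$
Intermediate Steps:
$\frac{M}{26090} + \frac{6354}{18537} = \frac{22753}{26090} + \frac{6354}{18537} = 22753 \cdot \frac{1}{26090} + 6354 \cdot \frac{1}{18537} = \frac{22753}{26090} + \frac{2118}{6179} = \frac{195849407}{161210110}$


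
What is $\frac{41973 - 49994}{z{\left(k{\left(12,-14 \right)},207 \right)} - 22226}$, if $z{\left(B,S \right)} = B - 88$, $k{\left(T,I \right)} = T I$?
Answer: $\frac{8021}{22482} \approx 0.35677$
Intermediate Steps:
$k{\left(T,I \right)} = I T$
$z{\left(B,S \right)} = -88 + B$
$\frac{41973 - 49994}{z{\left(k{\left(12,-14 \right)},207 \right)} - 22226} = \frac{41973 - 49994}{\left(-88 - 168\right) - 22226} = - \frac{8021}{\left(-88 - 168\right) - 22226} = - \frac{8021}{-256 - 22226} = - \frac{8021}{-22482} = \left(-8021\right) \left(- \frac{1}{22482}\right) = \frac{8021}{22482}$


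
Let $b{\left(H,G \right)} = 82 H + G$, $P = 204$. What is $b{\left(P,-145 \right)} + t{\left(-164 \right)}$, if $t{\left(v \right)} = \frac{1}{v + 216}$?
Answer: $\frac{862317}{52} \approx 16583.0$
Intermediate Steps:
$t{\left(v \right)} = \frac{1}{216 + v}$
$b{\left(H,G \right)} = G + 82 H$
$b{\left(P,-145 \right)} + t{\left(-164 \right)} = \left(-145 + 82 \cdot 204\right) + \frac{1}{216 - 164} = \left(-145 + 16728\right) + \frac{1}{52} = 16583 + \frac{1}{52} = \frac{862317}{52}$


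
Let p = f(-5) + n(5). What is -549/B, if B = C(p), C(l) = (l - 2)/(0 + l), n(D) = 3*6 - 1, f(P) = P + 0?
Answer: -3294/5 ≈ -658.80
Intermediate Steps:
f(P) = P
n(D) = 17 (n(D) = 18 - 1 = 17)
p = 12 (p = -5 + 17 = 12)
C(l) = (-2 + l)/l
B = ⅚ (B = (-2 + 12)/12 = (1/12)*10 = ⅚ ≈ 0.83333)
-549/B = -549/⅚ = -549*6/5 = -3294/5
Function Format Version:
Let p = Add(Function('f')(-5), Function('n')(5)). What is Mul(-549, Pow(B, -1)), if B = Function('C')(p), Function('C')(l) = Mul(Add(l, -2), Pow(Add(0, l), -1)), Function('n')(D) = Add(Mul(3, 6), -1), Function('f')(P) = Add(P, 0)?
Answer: Rational(-3294, 5) ≈ -658.80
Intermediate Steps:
Function('f')(P) = P
Function('n')(D) = 17 (Function('n')(D) = Add(18, -1) = 17)
p = 12 (p = Add(-5, 17) = 12)
Function('C')(l) = Mul(Pow(l, -1), Add(-2, l)) (Function('C')(l) = Mul(Add(-2, l), Pow(l, -1)) = Mul(Pow(l, -1), Add(-2, l)))
B = Rational(5, 6) (B = Mul(Pow(12, -1), Add(-2, 12)) = Mul(Rational(1, 12), 10) = Rational(5, 6) ≈ 0.83333)
Mul(-549, Pow(B, -1)) = Mul(-549, Pow(Rational(5, 6), -1)) = Mul(-549, Rational(6, 5)) = Rational(-3294, 5)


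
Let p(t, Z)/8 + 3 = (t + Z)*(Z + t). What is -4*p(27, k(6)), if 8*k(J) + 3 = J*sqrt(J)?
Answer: -45393/2 - 1278*sqrt(6) ≈ -25827.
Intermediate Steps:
k(J) = -3/8 + J**(3/2)/8 (k(J) = -3/8 + (J*sqrt(J))/8 = -3/8 + J**(3/2)/8)
p(t, Z) = -24 + 8*(Z + t)**2 (p(t, Z) = -24 + 8*((t + Z)*(Z + t)) = -24 + 8*((Z + t)*(Z + t)) = -24 + 8*(Z + t)**2)
-4*p(27, k(6)) = -4*(-24 + 8*((-3/8 + 6**(3/2)/8) + 27)**2) = -4*(-24 + 8*((-3/8 + (6*sqrt(6))/8) + 27)**2) = -4*(-24 + 8*((-3/8 + 3*sqrt(6)/4) + 27)**2) = -4*(-24 + 8*(213/8 + 3*sqrt(6)/4)**2) = 96 - 32*(213/8 + 3*sqrt(6)/4)**2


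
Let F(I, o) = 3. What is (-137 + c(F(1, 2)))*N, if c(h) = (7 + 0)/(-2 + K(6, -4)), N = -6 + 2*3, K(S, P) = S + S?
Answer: 0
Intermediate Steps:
K(S, P) = 2*S
N = 0 (N = -6 + 6 = 0)
c(h) = 7/10 (c(h) = (7 + 0)/(-2 + 2*6) = 7/(-2 + 12) = 7/10)
(-137 + c(F(1, 2)))*N = (-137 + 7/10)*0 = -1363/10*0 = 0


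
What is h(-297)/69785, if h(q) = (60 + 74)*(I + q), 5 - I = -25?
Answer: -35778/69785 ≈ -0.51269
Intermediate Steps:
I = 30 (I = 5 - 1*(-25) = 5 + 25 = 30)
h(q) = 4020 + 134*q (h(q) = (60 + 74)*(30 + q) = 134*(30 + q) = 4020 + 134*q)
h(-297)/69785 = (4020 + 134*(-297))/69785 = (4020 - 39798)*(1/69785) = -35778*1/69785 = -35778/69785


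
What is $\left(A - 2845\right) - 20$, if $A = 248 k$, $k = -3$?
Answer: $-3609$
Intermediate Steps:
$A = -744$ ($A = 248 \left(-3\right) = -744$)
$\left(A - 2845\right) - 20 = \left(-744 - 2845\right) - 20 = -3589 - 20 = -3609$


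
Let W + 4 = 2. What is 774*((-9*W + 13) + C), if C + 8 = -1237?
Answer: -939636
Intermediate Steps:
W = -2 (W = -4 + 2 = -2)
C = -1245 (C = -8 - 1237 = -1245)
774*((-9*W + 13) + C) = 774*((-9*(-2) + 13) - 1245) = 774*((18 + 13) - 1245) = 774*(31 - 1245) = 774*(-1214) = -939636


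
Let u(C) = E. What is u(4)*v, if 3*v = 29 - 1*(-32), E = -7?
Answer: -427/3 ≈ -142.33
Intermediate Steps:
u(C) = -7
v = 61/3 (v = (29 - 1*(-32))/3 = (29 + 32)/3 = (⅓)*61 = 61/3 ≈ 20.333)
u(4)*v = -7*61/3 = -427/3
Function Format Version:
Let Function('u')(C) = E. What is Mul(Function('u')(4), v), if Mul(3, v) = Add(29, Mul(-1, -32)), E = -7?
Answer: Rational(-427, 3) ≈ -142.33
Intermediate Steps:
Function('u')(C) = -7
v = Rational(61, 3) (v = Mul(Rational(1, 3), Add(29, Mul(-1, -32))) = Mul(Rational(1, 3), Add(29, 32)) = Mul(Rational(1, 3), 61) = Rational(61, 3) ≈ 20.333)
Mul(Function('u')(4), v) = Mul(-7, Rational(61, 3)) = Rational(-427, 3)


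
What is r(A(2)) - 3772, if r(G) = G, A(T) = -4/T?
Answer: -3774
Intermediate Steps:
r(A(2)) - 3772 = -4/2 - 3772 = -4*½ - 3772 = -2 - 3772 = -3774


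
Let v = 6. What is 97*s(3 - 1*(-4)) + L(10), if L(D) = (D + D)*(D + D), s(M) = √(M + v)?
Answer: 400 + 97*√13 ≈ 749.74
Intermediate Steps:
s(M) = √(6 + M) (s(M) = √(M + 6) = √(6 + M))
L(D) = 4*D² (L(D) = (2*D)*(2*D) = 4*D²)
97*s(3 - 1*(-4)) + L(10) = 97*√(6 + (3 - 1*(-4))) + 4*10² = 97*√(6 + (3 + 4)) + 4*100 = 97*√(6 + 7) + 400 = 97*√13 + 400 = 400 + 97*√13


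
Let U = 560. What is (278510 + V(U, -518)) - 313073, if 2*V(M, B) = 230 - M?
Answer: -34728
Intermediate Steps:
V(M, B) = 115 - M/2 (V(M, B) = (230 - M)/2 = 115 - M/2)
(278510 + V(U, -518)) - 313073 = (278510 + (115 - ½*560)) - 313073 = (278510 + (115 - 280)) - 313073 = (278510 - 165) - 313073 = 278345 - 313073 = -34728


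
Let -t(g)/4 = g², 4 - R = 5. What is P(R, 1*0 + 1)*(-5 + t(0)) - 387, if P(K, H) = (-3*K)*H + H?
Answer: -407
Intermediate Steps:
R = -1 (R = 4 - 1*5 = 4 - 5 = -1)
t(g) = -4*g²
P(K, H) = H - 3*H*K (P(K, H) = -3*H*K + H = H - 3*H*K)
P(R, 1*0 + 1)*(-5 + t(0)) - 387 = ((1*0 + 1)*(1 - 3*(-1)))*(-5 - 4*0²) - 387 = ((0 + 1)*(1 + 3))*(-5 - 4*0) - 387 = (1*4)*(-5 + 0) - 387 = 4*(-5) - 387 = -20 - 387 = -407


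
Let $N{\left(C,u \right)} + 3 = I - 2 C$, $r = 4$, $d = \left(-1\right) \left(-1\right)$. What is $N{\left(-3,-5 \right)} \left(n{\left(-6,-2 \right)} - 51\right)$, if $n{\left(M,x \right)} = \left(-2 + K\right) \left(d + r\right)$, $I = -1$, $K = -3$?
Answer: $-152$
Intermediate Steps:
$d = 1$
$N{\left(C,u \right)} = -4 - 2 C$ ($N{\left(C,u \right)} = -3 - \left(1 + 2 C\right) = -4 - 2 C$)
$n{\left(M,x \right)} = -25$ ($n{\left(M,x \right)} = \left(-2 - 3\right) \left(1 + 4\right) = \left(-5\right) 5 = -25$)
$N{\left(-3,-5 \right)} \left(n{\left(-6,-2 \right)} - 51\right) = \left(-4 - -6\right) \left(-25 - 51\right) = \left(-4 + 6\right) \left(-76\right) = 2 \left(-76\right) = -152$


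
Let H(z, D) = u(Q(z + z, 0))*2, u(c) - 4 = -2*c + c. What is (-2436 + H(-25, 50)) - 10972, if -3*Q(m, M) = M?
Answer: -13400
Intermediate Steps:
Q(m, M) = -M/3
u(c) = 4 - c (u(c) = 4 + (-2*c + c) = 4 - c)
H(z, D) = 8 (H(z, D) = (4 - (-1)*0/3)*2 = (4 - 1*0)*2 = (4 + 0)*2 = 4*2 = 8)
(-2436 + H(-25, 50)) - 10972 = (-2436 + 8) - 10972 = -2428 - 10972 = -13400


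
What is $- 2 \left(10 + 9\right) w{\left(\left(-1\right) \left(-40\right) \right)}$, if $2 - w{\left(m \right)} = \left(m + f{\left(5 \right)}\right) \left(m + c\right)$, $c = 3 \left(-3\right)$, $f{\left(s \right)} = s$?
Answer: $52934$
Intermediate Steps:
$c = -9$
$w{\left(m \right)} = 2 - \left(-9 + m\right) \left(5 + m\right)$ ($w{\left(m \right)} = 2 - \left(m + 5\right) \left(m - 9\right) = 2 - \left(5 + m\right) \left(-9 + m\right) = 2 - \left(-9 + m\right) \left(5 + m\right)$)
$- 2 \left(10 + 9\right) w{\left(\left(-1\right) \left(-40\right) \right)} = - 2 \left(10 + 9\right) \left(47 - \left(\left(-1\right) \left(-40\right)\right)^{2} + 4 \left(\left(-1\right) \left(-40\right)\right)\right) = \left(-2\right) 19 \left(47 - 40^{2} + 4 \cdot 40\right) = - 38 \left(47 - 1600 + 160\right) = \left(-38\right) \left(-1393\right) = 52934$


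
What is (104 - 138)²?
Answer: 1156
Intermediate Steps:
(104 - 138)² = (-34)² = 1156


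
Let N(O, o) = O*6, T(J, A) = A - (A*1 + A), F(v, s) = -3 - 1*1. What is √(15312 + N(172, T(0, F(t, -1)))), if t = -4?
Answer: 6*√454 ≈ 127.84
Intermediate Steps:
F(v, s) = -4 (F(v, s) = -3 - 1 = -4)
T(J, A) = -A (T(J, A) = A - (A + A) = A - 2*A = -A)
N(O, o) = 6*O
√(15312 + N(172, T(0, F(t, -1)))) = √(15312 + 6*172) = √(15312 + 1032) = √16344 = 6*√454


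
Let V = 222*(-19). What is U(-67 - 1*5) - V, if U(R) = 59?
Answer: 4277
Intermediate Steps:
V = -4218
U(-67 - 1*5) - V = 59 - 1*(-4218) = 59 + 4218 = 4277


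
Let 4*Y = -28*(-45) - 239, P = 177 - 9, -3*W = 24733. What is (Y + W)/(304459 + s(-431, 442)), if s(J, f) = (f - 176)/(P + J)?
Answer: -25213547/960869412 ≈ -0.026240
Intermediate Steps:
W = -24733/3 (W = -1/3*24733 = -24733/3 ≈ -8244.3)
P = 168
Y = 1021/4 (Y = (-28*(-45) - 239)/4 = (1260 - 239)/4 = (1/4)*1021 = 1021/4 ≈ 255.25)
s(J, f) = (-176 + f)/(168 + J) (s(J, f) = (f - 176)/(168 + J) = (-176 + f)/(168 + J))
(Y + W)/(304459 + s(-431, 442)) = (1021/4 - 24733/3)/(304459 + (-176 + 442)/(168 - 431)) = -95869/(12*(304459 + 266/(-263))) = -95869/(12*(304459 - 1/263*266)) = -95869/(12*(304459 - 266/263)) = -95869/(12*80072451/263) = -95869/12*263/80072451 = -25213547/960869412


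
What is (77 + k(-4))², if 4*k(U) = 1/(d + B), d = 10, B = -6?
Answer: 1520289/256 ≈ 5938.6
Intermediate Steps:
k(U) = 1/16 (k(U) = 1/(4*(10 - 6)) = (¼)/4 = (¼)*(¼) = 1/16)
(77 + k(-4))² = (77 + 1/16)² = (1233/16)² = 1520289/256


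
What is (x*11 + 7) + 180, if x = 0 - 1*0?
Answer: 187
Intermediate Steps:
x = 0 (x = 0 + 0 = 0)
(x*11 + 7) + 180 = (0*11 + 7) + 180 = (0 + 7) + 180 = 7 + 180 = 187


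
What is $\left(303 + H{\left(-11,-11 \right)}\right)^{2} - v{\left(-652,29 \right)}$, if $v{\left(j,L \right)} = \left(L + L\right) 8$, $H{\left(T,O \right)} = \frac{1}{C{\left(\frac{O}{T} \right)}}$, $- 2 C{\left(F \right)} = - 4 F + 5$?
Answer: $90137$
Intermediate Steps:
$C{\left(F \right)} = - \frac{5}{2} + 2 F$ ($C{\left(F \right)} = - \frac{- 4 F + 5}{2} = - \frac{5 - 4 F}{2} = - \frac{5}{2} + 2 F$)
$H{\left(T,O \right)} = \frac{1}{- \frac{5}{2} + \frac{2 O}{T}}$ ($H{\left(T,O \right)} = \frac{1}{- \frac{5}{2} + 2 \frac{O}{T}} = \frac{1}{- \frac{5}{2} + \frac{2 O}{T}}$)
$v{\left(j,L \right)} = 16 L$ ($v{\left(j,L \right)} = 2 L 8 = 16 L$)
$\left(303 + H{\left(-11,-11 \right)}\right)^{2} - v{\left(-652,29 \right)} = \left(303 + 2 \left(-11\right) \frac{1}{\left(-5\right) \left(-11\right) + 4 \left(-11\right)}\right)^{2} - 16 \cdot 29 = \left(303 + 2 \left(-11\right) \frac{1}{55 - 44}\right)^{2} - 464 = \left(303 + 2 \left(-11\right) \frac{1}{11}\right)^{2} - 464 = \left(303 - 2\right)^{2} - 464 = 301^{2} - 464 = 90601 - 464 = 90137$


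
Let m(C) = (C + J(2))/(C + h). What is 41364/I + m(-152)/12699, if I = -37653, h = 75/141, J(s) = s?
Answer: -59352588718/54031565511 ≈ -1.0985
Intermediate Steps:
h = 25/47 (h = 75*(1/141) = 25/47 ≈ 0.53191)
m(C) = (2 + C)/(25/47 + C) (m(C) = (C + 2)/(C + 25/47) = (2 + C)/(25/47 + C))
41364/I + m(-152)/12699 = 41364/(-37653) + (47*(2 - 152)/(25 + 47*(-152)))/12699 = 41364*(-1/37653) + (47*(-150)/(25 - 7144))*(1/12699) = -13788/12551 + (47*(-150)/(-7119))*(1/12699) = -13788/12551 + (47*(-1/7119)*(-150))*(1/12699) = -13788/12551 + (2350/2373)*(1/12699) = -13788/12551 + 2350/30134727 = -59352588718/54031565511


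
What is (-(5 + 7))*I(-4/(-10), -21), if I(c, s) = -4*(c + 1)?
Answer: 336/5 ≈ 67.200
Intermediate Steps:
I(c, s) = -4 - 4*c (I(c, s) = -4*(1 + c) = -4 - 4*c)
(-(5 + 7))*I(-4/(-10), -21) = (-(5 + 7))*(-4 - (-16)/(-10)) = (-1*12)*(-4 - (-16)*(-1)/10) = -12*(-4 - 4*⅖) = -12*(-4 - 8/5) = -12*(-28/5) = 336/5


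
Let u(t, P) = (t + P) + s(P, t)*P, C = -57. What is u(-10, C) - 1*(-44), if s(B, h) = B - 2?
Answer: 3340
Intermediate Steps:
s(B, h) = -2 + B
u(t, P) = P + t + P*(-2 + P) (u(t, P) = (t + P) + (-2 + P)*P = (P + t) + P*(-2 + P) = P + t + P*(-2 + P))
u(-10, C) - 1*(-44) = (-10 + (-57)² - 1*(-57)) - 1*(-44) = (-10 + 3249 + 57) + 44 = 3296 + 44 = 3340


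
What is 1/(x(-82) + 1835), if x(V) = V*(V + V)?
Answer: 1/15283 ≈ 6.5432e-5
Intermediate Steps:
x(V) = 2*V² (x(V) = V*(2*V) = 2*V²)
1/(x(-82) + 1835) = 1/(2*(-82)² + 1835) = 1/(2*6724 + 1835) = 1/(13448 + 1835) = 1/15283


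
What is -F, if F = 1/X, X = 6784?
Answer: -1/6784 ≈ -0.00014741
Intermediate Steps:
F = 1/6784 ≈ 0.00014741
-F = -1*1/6784 = -1/6784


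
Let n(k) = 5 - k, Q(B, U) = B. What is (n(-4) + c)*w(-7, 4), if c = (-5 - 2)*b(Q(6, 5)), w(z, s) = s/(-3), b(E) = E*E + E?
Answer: 380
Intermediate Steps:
b(E) = E + E² (b(E) = E² + E = E + E²)
w(z, s) = -s/3 (w(z, s) = s*(-⅓) = -s/3)
c = -294 (c = (-5 - 2)*(6*(1 + 6)) = -42*7 = -7*42 = -294)
(n(-4) + c)*w(-7, 4) = ((5 - 1*(-4)) - 294)*(-⅓*4) = ((5 + 4) - 294)*(-4/3) = (9 - 294)*(-4/3) = -285*(-4/3) = 380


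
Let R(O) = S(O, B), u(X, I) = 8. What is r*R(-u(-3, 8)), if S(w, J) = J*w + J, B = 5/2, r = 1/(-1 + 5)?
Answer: -35/8 ≈ -4.3750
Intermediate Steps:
r = ¼ (r = 1/4 = ¼ ≈ 0.25000)
B = 5/2 (B = 5*(½) = 5/2 ≈ 2.5000)
S(w, J) = J + J*w
R(O) = 5/2 + 5*O/2 (R(O) = 5*(1 + O)/2 = 5/2 + 5*O/2)
r*R(-u(-3, 8)) = (5/2 + 5*(-1*8)/2)/4 = (5/2 + (5/2)*(-8))/4 = (5/2 - 20)/4 = (¼)*(-35/2) = -35/8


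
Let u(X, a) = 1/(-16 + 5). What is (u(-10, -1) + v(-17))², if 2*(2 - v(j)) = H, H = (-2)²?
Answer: 1/121 ≈ 0.0082645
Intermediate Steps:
H = 4
u(X, a) = -1/11 (u(X, a) = 1/(-11) = -1/11)
v(j) = 0 (v(j) = 2 - ½*4 = 2 - 2 = 0)
(u(-10, -1) + v(-17))² = (-1/11 + 0)² = (-1/11)² = 1/121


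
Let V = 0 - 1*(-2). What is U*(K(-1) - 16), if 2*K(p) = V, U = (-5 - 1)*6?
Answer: 540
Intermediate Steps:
U = -36 (U = -6*6 = -36)
V = 2 (V = 0 + 2 = 2)
K(p) = 1 (K(p) = (1/2)*2 = 1)
U*(K(-1) - 16) = -36*(1 - 16) = -36*(-15) = 540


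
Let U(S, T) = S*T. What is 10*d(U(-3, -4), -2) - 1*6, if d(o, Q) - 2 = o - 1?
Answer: 124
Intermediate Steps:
d(o, Q) = 1 + o (d(o, Q) = 2 + (o - 1) = 2 + (-1 + o) = 1 + o)
10*d(U(-3, -4), -2) - 1*6 = 10*(1 - 3*(-4)) - 1*6 = 10*(1 + 12) - 6 = 10*13 - 6 = 130 - 6 = 124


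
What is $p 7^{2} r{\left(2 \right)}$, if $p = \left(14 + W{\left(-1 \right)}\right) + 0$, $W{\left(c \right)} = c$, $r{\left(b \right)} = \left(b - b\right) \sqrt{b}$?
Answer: $0$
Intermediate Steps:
$r{\left(b \right)} = 0$ ($r{\left(b \right)} = 0 \sqrt{b} = 0$)
$p = 13$ ($p = \left(14 - 1\right) + 0 = 13 + 0 = 13$)
$p 7^{2} r{\left(2 \right)} = 13 \cdot 7^{2} \cdot 0 = 13 \cdot 49 \cdot 0 = 637 \cdot 0 = 0$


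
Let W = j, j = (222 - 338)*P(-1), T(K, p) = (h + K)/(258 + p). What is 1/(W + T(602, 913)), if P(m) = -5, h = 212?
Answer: 1171/679994 ≈ 0.0017221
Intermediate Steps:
T(K, p) = (212 + K)/(258 + p)
j = 580 (j = (222 - 338)*(-5) = -116*(-5) = 580)
W = 580
1/(W + T(602, 913)) = 1/(580 + (212 + 602)/(258 + 913)) = 1/(580 + 814/1171) = 1/(679994/1171) = 1171/679994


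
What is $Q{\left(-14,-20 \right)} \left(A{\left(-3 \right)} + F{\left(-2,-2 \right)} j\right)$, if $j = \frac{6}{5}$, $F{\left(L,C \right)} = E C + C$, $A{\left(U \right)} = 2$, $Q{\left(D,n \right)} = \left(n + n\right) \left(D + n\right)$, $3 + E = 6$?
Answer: $-10336$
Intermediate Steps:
$E = 3$ ($E = -3 + 6 = 3$)
$Q{\left(D,n \right)} = 2 n \left(D + n\right)$
$F{\left(L,C \right)} = 4 C$ ($F{\left(L,C \right)} = 3 C + C = 4 C$)
$j = \frac{6}{5}$ ($j = 6 \cdot \frac{1}{5} = \frac{6}{5} \approx 1.2$)
$Q{\left(-14,-20 \right)} \left(A{\left(-3 \right)} + F{\left(-2,-2 \right)} j\right) = 2 \left(-20\right) \left(-14 - 20\right) \left(2 + 4 \left(-2\right) \frac{6}{5}\right) = 2 \left(-20\right) \left(-34\right) \left(2 - \frac{48}{5}\right) = 1360 \left(2 - \frac{48}{5}\right) = 1360 \left(- \frac{38}{5}\right) = -10336$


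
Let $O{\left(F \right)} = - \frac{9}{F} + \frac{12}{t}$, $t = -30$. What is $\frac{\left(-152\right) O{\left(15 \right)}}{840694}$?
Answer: $\frac{76}{420347} \approx 0.0001808$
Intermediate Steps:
$O{\left(F \right)} = - \frac{2}{5} - \frac{9}{F}$ ($O{\left(F \right)} = - \frac{9}{F} + \frac{12}{-30} = - \frac{9}{F} + 12 \left(- \frac{1}{30}\right) = - \frac{9}{F} - \frac{2}{5} = - \frac{2}{5} - \frac{9}{F}$)
$\frac{\left(-152\right) O{\left(15 \right)}}{840694} = \frac{\left(-152\right) \left(- \frac{2}{5} - \frac{9}{15}\right)}{840694} = - 152 \left(- \frac{2}{5} - \frac{3}{5}\right) \frac{1}{840694} = \left(-152\right) \left(-1\right) \frac{1}{840694} = 152 \cdot \frac{1}{840694} = \frac{76}{420347}$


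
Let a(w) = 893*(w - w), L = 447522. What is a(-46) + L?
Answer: 447522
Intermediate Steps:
a(w) = 0 (a(w) = 893*0 = 0)
a(-46) + L = 0 + 447522 = 447522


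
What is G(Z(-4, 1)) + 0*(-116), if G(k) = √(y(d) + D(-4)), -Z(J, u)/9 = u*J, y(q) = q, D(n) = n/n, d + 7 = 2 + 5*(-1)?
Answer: 3*I ≈ 3.0*I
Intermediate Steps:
d = -10 (d = -7 + (2 + 5*(-1)) = -7 + (2 - 5) = -7 - 3 = -10)
D(n) = 1
Z(J, u) = -9*J*u (Z(J, u) = -9*u*J = -9*J*u)
G(k) = 3*I (G(k) = √(-10 + 1) = √(-9) = 3*I)
G(Z(-4, 1)) + 0*(-116) = 3*I + 0*(-116) = 3*I + 0 = 3*I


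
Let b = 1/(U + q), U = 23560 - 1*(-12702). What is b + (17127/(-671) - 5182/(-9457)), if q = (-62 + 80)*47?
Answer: -534668074399/21406751716 ≈ -24.977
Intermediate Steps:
q = 846 (q = 18*47 = 846)
U = 36262 (U = 23560 + 12702 = 36262)
b = 1/37108 (b = 1/(36262 + 846) = 1/37108 ≈ 2.6948e-5)
b + (17127/(-671) - 5182/(-9457)) = 1/37108 + (17127/(-671) - 5182/(-9457)) = 1/37108 + (17127*(-1/671) - 5182*(-1/9457)) = 1/37108 + (-1557/61 + 5182/9457) = 1/37108 - 14408447/576877 = -534668074399/21406751716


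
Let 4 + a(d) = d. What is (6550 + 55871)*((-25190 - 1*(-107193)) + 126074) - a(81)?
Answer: 12988374340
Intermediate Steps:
a(d) = -4 + d
(6550 + 55871)*((-25190 - 1*(-107193)) + 126074) - a(81) = (6550 + 55871)*((-25190 - 1*(-107193)) + 126074) - (-4 + 81) = 62421*((-25190 + 107193) + 126074) - 1*77 = 62421*(82003 + 126074) - 77 = 62421*208077 - 77 = 12988374417 - 77 = 12988374340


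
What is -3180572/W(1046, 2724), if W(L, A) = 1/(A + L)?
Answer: -11990756440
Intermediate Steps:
-3180572/W(1046, 2724) = -3180572/(1/(2724 + 1046)) = -3180572/(1/3770) = -3180572/1/3770 = -3180572*3770 = -11990756440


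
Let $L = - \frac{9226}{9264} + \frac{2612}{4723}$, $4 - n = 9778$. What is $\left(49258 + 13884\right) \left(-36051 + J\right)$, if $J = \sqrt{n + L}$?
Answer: $-2276332242 + \frac{31571 i \sqrt{1169512891504696686}}{5469234} \approx -2.2763 \cdot 10^{9} + 6.2426 \cdot 10^{6} i$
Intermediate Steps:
$n = -9774$ ($n = 4 - 9778 = -9774$)
$L = - \frac{9688415}{21876936}$ ($L = \left(-9226\right) \frac{1}{9264} + 2612 \cdot \frac{1}{4723} = - \frac{4613}{4632} + \frac{2612}{4723} = - \frac{9688415}{21876936} \approx -0.44286$)
$J = \frac{i \sqrt{1169512891504696686}}{10938468}$ ($J = \sqrt{-9774 - \frac{9688415}{21876936}} = \sqrt{- \frac{213834860879}{21876936}} = \frac{i \sqrt{1169512891504696686}}{10938468} \approx 98.866 i$)
$\left(49258 + 13884\right) \left(-36051 + J\right) = \left(49258 + 13884\right) \left(-36051 + \frac{i \sqrt{1169512891504696686}}{10938468}\right) = 63142 \left(-36051 + \frac{i \sqrt{1169512891504696686}}{10938468}\right) = -2276332242 + \frac{31571 i \sqrt{1169512891504696686}}{5469234}$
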